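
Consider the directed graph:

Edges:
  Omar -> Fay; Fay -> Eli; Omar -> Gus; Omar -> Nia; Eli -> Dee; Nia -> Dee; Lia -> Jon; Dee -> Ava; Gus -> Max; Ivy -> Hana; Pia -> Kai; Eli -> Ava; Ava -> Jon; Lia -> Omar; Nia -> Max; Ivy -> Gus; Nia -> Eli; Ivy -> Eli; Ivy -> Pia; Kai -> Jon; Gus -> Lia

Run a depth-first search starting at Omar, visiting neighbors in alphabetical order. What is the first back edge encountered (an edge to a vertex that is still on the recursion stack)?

DFS from Omar (visiting neighbors in alphabetical order); mark gray on enter, black on exit:
Omar gray
  Fay gray
    Eli gray
      Ava gray
        Jon gray
        Jon black
      Ava black
      Dee gray
        Dee→Ava: Ava black — skip
      Dee black
    Eli black
  Fay black
  Gus gray
    Lia gray
      Lia→Jon: Jon black — skip
      Lia→Omar: Omar is gray → back edge
First back edge: Lia → Omar.

Lia->Omar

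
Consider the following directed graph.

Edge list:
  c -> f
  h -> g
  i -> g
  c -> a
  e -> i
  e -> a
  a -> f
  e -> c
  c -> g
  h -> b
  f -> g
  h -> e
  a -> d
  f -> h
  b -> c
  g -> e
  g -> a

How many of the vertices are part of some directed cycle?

8

A vertex is on a directed cycle iff it belongs to a strongly connected component of size ≥ 2 (or has a self-loop).
The vertices on cycles are {a, b, c, e, f, g, h, i} — 8 in total.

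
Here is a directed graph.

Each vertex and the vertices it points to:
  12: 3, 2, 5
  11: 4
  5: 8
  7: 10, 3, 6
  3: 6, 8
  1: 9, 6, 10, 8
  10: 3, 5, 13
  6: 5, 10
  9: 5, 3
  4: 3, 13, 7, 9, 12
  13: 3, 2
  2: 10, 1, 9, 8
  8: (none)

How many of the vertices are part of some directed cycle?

7

A vertex is on a directed cycle iff it belongs to a strongly connected component of size ≥ 2 (or has a self-loop).
The vertices on cycles are {1, 2, 3, 6, 9, 10, 13} — 7 in total.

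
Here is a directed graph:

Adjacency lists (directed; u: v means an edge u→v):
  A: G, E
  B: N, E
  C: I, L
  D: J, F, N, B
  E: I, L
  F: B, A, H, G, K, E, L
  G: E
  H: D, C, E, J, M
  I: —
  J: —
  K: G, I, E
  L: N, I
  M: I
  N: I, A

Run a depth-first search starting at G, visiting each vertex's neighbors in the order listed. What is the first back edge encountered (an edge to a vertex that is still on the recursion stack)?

DFS from G (visiting each vertex's neighbors in the order listed); mark gray on enter, black on exit:
G gray
  E gray
    I gray
    I black
    L gray
      N gray
        N→I: I black — skip
        A gray
          A→G: G is gray → back edge
First back edge: A → G.

A->G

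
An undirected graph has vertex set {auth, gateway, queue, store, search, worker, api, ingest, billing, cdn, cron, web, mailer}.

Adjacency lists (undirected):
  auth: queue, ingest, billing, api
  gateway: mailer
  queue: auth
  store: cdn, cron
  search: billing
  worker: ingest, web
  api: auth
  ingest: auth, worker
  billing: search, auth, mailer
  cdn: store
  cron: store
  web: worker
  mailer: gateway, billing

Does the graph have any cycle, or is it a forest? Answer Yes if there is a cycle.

No

DFS, tracking each vertex's parent; an edge to a visited non-parent vertex closes a cycle.
Start from billing:
visit billing (parent –)
  visit search (parent billing)
    search–billing: parent, skip
  visit auth (parent billing)
    visit queue (parent auth)
      queue–auth: parent, skip
    visit ingest (parent auth)
      ingest–auth: parent, skip
      visit worker (parent ingest)
        worker–ingest: parent, skip
        visit web (parent worker)
          web–worker: parent, skip
    auth–billing: parent, skip
    visit api (parent auth)
      api–auth: parent, skip
  visit mailer (parent billing)
    visit gateway (parent mailer)
      gateway–mailer: parent, skip
    mailer–billing: parent, skip
visit store (parent –)
  visit cdn (parent store)
    cdn–store: parent, skip
  visit cron (parent store)
    cron–store: parent, skip
No non-parent visited neighbor found — the graph is a forest.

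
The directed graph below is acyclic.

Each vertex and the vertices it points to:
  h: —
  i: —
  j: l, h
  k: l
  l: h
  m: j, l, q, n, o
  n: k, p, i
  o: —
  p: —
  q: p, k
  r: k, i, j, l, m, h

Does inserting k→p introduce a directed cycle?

Adding k→p creates a cycle iff p can already reach k.
Explore from p: no path reaches k. The graph stays acyclic.

No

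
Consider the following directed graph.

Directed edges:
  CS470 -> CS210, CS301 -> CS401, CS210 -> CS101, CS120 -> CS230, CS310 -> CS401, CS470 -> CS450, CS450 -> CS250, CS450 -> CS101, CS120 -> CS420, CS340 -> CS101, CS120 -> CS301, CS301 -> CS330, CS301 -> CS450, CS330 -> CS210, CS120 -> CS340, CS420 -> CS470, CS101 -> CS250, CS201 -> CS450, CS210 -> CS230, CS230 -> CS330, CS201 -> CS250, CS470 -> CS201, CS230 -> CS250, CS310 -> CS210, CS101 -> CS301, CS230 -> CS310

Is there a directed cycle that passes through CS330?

CS330 is on a cycle iff CS330 can reach itself via ≥1 edge.
CS330 → CS210 → CS230 → CS330 — yes.

Yes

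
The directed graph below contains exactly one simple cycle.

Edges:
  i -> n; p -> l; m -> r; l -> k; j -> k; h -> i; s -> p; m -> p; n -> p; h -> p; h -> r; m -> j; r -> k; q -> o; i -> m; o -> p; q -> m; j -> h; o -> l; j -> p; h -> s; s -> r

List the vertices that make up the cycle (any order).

h, i, j, m

DFS with gray/black marking from m:
m gray
  j gray
    h gray
      p gray
        l gray
          k gray
          k black
        l black
      p black
      r gray
        r→k: k black — skip
      r black
      i gray
        n gray
          n→p: p black — skip
        n black
        i→m: m is gray → back edge
Back edge closes the cycle m → j → h → i → m; its vertices are {h, i, j, m}.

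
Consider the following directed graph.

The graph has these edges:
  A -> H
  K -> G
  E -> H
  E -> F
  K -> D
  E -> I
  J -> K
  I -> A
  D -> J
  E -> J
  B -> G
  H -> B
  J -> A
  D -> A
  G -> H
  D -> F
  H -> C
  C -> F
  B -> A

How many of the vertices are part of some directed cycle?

7

A vertex is on a directed cycle iff it belongs to a strongly connected component of size ≥ 2 (or has a self-loop).
The vertices on cycles are {A, B, D, G, H, J, K} — 7 in total.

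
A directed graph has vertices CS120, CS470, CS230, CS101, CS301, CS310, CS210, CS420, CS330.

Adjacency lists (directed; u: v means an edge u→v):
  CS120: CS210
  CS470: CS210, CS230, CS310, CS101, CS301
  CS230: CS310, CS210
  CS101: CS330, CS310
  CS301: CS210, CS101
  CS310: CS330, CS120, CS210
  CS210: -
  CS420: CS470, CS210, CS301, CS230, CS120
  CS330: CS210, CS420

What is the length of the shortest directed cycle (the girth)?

For each vertex v, BFS finds the shortest path from v back to v.
The shortest such closed walk is CS420 → CS470 → CS310 → CS330 → CS420, length 4.

4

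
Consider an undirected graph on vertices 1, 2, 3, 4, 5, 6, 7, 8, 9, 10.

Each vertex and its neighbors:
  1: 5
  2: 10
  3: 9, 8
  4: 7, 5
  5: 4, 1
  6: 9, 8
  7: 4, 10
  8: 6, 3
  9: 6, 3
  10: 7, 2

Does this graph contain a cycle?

Yes

DFS, tracking each vertex's parent; an edge to a visited non-parent vertex closes a cycle.
Start from 6:
visit 6 (parent –)
  visit 9 (parent 6)
    9–6: parent, skip
    visit 3 (parent 9)
      3–9: parent, skip
      visit 8 (parent 3)
        8–6: 6 visited and ≠ parent → cycle
Cycle: 6 – 9 – 3 – 8 – 6.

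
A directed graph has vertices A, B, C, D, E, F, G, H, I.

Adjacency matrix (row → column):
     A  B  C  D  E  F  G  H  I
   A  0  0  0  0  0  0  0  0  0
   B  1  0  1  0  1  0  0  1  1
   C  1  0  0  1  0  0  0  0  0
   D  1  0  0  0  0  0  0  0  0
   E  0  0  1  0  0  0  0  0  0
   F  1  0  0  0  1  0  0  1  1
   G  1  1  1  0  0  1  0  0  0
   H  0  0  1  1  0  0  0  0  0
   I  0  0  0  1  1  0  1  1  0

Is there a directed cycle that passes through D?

D lies on a cycle iff there is a path from D back to itself.
Exploring from D, it never reaches itself; equivalently, its strongly connected component is a singleton.

No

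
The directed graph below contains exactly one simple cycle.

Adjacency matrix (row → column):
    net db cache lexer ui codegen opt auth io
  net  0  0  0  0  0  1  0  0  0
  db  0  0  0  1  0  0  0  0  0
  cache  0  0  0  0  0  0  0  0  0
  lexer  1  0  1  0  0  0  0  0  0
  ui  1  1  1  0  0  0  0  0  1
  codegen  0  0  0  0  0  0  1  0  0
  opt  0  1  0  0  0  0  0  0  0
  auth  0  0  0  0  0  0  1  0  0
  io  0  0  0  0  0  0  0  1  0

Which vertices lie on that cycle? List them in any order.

db, net, opt, lexer, codegen

DFS with gray/black marking from db:
db gray
  lexer gray
    cache gray
    cache black
    net gray
      codegen gray
        opt gray
          opt→db: db is gray → back edge
Back edge closes the cycle db → lexer → net → codegen → opt → db; its vertices are {db, net, opt, lexer, codegen}.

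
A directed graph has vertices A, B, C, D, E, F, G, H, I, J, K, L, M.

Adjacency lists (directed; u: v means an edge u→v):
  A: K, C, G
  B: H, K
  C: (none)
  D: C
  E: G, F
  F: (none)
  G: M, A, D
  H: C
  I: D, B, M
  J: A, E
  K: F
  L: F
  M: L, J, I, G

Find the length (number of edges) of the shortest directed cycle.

2

For each vertex v, BFS finds the shortest path from v back to v.
The shortest such closed walk is I → M → I, length 2.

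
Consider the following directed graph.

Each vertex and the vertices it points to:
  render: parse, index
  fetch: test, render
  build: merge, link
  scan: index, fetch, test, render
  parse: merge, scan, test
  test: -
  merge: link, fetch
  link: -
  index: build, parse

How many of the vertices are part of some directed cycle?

7

A vertex is on a directed cycle iff it belongs to a strongly connected component of size ≥ 2 (or has a self-loop).
The vertices on cycles are {scan, build, fetch, index, merge, parse, render} — 7 in total.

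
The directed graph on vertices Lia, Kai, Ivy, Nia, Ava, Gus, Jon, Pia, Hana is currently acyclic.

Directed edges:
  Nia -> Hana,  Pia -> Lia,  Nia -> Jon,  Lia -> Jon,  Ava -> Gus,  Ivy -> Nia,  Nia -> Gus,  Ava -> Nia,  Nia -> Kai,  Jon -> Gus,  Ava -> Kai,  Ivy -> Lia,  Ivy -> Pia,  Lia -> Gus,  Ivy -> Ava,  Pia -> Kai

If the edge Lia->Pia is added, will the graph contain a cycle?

Adding Lia→Pia creates a cycle iff Pia can already reach Lia.
Path from Pia: Pia → Lia.
So Pia → … → Lia → Pia is a cycle.

Yes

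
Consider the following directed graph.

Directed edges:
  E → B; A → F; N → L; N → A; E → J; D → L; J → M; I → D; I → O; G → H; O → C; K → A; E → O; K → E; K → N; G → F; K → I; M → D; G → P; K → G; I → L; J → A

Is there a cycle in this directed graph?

No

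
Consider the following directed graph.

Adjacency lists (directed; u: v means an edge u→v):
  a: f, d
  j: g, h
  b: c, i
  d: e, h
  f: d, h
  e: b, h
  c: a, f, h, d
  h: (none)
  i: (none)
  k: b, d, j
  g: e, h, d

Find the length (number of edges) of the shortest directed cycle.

4

For each vertex v, BFS finds the shortest path from v back to v.
The shortest such closed walk is b → c → d → e → b, length 4.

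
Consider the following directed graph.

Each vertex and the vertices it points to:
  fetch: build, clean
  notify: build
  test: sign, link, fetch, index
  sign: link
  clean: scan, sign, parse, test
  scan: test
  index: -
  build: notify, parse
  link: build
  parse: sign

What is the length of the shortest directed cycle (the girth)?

2

For each vertex v, BFS finds the shortest path from v back to v.
The shortest such closed walk is build → notify → build, length 2.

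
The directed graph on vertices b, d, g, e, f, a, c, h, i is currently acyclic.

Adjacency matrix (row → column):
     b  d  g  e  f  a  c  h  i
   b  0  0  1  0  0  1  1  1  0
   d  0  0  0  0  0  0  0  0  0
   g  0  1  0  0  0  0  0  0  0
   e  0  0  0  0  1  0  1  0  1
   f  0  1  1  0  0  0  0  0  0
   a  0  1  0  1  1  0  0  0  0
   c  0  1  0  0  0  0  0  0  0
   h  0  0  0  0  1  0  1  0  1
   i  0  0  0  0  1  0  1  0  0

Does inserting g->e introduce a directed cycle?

Yes

Adding g→e creates a cycle iff e can already reach g.
Path from e: e → f → g.
So e → … → g → e is a cycle.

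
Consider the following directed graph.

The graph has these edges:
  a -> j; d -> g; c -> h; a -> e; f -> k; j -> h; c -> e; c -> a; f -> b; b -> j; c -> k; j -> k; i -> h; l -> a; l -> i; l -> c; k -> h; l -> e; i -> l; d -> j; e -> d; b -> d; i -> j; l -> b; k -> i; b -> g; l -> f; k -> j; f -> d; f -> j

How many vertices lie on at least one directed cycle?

10

A vertex is on a directed cycle iff it belongs to a strongly connected component of size ≥ 2 (or has a self-loop).
The vertices on cycles are {a, b, c, d, e, f, i, j, k, l} — 10 in total.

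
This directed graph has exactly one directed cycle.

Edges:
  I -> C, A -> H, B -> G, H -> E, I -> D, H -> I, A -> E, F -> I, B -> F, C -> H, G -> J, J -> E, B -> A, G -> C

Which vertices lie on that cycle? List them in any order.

DFS with gray/black marking from H:
H gray
  I gray
    D gray
    D black
    C gray
      C→H: H is gray → back edge
Back edge closes the cycle H → I → C → H; its vertices are {C, H, I}.

C, H, I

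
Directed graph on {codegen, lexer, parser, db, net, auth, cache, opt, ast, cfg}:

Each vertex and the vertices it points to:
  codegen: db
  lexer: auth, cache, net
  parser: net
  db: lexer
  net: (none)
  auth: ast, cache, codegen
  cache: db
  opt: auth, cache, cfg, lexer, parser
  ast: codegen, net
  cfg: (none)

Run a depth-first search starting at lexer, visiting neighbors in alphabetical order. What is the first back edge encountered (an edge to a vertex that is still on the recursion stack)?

db→lexer

DFS from lexer (visiting neighbors in alphabetical order); mark gray on enter, black on exit:
lexer gray
  auth gray
    ast gray
      codegen gray
        db gray
          db→lexer: lexer is gray → back edge
First back edge: db → lexer.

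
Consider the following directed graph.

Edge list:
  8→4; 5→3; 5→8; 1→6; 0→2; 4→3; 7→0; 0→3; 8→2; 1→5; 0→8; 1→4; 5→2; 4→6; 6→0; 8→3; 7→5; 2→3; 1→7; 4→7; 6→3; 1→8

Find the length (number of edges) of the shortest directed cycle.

For each vertex v, BFS finds the shortest path from v back to v.
The shortest such closed walk is 8 → 4 → 6 → 0 → 8, length 4.

4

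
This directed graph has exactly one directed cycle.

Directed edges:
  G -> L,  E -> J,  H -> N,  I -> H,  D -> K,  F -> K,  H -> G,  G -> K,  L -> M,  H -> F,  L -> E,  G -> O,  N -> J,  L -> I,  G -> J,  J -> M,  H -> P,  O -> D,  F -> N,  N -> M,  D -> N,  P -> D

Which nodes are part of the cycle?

G, H, I, L

DFS with gray/black marking from I:
I gray
  H gray
    F gray
      N gray
        J gray
          M gray
          M black
        J black
        N→M: M black — skip
      N black
      K gray
      K black
    F black
    G gray
      G→K: K black — skip
      G→J: J black — skip
      L gray
        L→I: I is gray → back edge
Back edge closes the cycle I → H → G → L → I; its vertices are {G, H, I, L}.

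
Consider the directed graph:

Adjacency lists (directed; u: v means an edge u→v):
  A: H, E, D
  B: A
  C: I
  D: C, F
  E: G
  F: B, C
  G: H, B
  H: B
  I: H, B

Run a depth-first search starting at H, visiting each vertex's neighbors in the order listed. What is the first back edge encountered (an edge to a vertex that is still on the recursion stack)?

A→H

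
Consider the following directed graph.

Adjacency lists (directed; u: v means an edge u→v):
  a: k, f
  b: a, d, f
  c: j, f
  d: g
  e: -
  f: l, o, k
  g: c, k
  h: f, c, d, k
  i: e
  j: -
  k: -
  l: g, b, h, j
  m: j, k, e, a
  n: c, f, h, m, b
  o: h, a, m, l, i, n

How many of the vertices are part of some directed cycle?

A vertex is on a directed cycle iff it belongs to a strongly connected component of size ≥ 2 (or has a self-loop).
The vertices on cycles are {a, b, c, d, f, g, h, l, m, n, o} — 11 in total.

11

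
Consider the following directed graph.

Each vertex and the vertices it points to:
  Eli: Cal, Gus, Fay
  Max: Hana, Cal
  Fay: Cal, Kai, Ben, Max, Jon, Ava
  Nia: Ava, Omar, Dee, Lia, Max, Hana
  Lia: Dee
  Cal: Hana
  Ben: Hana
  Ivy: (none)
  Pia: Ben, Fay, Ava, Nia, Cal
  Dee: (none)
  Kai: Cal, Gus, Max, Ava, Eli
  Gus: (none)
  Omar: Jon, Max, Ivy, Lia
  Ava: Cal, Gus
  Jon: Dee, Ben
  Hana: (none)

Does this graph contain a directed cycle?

DFS with white/gray/black marking, starting from Jon:
Jon gray
  Dee gray
  Dee black
  Ben gray
    Hana gray
    Hana black
  Ben black
Jon black
Eli gray
  Cal gray
    Cal→Hana: Hana black — skip
  Cal black
  Gus gray
  Gus black
  Fay gray
    Fay→Cal: Cal black — skip
    Kai gray
      Kai→Cal: Cal black — skip
      Kai→Gus: Gus black — skip
      Max gray
        Max→Hana: Hana black — skip
        Max→Cal: Cal black — skip
      Max black
      Ava gray
        Ava→Cal: Cal black — skip
        Ava→Gus: Gus black — skip
      Ava black
      Kai→Eli: Eli is gray → back edge
Back edge found, so a cycle exists: Eli → Fay → Kai → Eli.

Yes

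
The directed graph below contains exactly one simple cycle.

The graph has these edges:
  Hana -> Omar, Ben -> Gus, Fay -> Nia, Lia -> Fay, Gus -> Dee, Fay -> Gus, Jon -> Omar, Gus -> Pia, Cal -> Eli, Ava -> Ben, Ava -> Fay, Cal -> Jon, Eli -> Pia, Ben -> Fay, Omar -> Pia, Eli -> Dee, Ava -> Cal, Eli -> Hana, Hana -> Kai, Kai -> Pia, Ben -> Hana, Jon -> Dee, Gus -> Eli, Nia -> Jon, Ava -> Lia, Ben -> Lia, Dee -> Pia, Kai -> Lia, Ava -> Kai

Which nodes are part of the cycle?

Eli, Fay, Gus, Kai, Lia, Hana

DFS with gray/black marking from Lia:
Lia gray
  Fay gray
    Gus gray
      Eli gray
        Dee gray
          Pia gray
          Pia black
        Dee black
        Hana gray
          Kai gray
            Kai→Lia: Lia is gray → back edge
Back edge closes the cycle Lia → Fay → Gus → Eli → Hana → Kai → Lia; its vertices are {Eli, Fay, Gus, Kai, Lia, Hana}.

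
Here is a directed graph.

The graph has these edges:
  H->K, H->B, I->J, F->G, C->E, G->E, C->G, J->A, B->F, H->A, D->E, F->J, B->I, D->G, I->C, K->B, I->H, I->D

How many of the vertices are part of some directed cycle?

4

A vertex is on a directed cycle iff it belongs to a strongly connected component of size ≥ 2 (or has a self-loop).
The vertices on cycles are {B, H, I, K} — 4 in total.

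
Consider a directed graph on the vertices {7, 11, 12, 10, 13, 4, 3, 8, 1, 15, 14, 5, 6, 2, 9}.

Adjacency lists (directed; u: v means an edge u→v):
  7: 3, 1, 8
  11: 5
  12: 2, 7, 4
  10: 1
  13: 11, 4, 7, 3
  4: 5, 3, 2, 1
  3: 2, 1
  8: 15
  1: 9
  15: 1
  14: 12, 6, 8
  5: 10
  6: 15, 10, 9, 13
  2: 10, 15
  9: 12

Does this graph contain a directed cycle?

DFS with white/gray/black marking, starting from 14:
14 gray
  12 gray
    2 gray
      10 gray
        1 gray
          9 gray
            9→12: 12 is gray → back edge
Back edge found, so a cycle exists: 12 → 2 → 10 → 1 → 9 → 12.

Yes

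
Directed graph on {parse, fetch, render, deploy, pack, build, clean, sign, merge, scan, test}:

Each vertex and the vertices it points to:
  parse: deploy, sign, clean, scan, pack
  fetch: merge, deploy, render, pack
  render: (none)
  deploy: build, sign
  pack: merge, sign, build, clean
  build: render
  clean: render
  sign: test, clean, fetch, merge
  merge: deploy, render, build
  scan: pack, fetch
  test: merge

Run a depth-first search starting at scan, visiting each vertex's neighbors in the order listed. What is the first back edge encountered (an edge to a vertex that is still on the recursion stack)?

DFS from scan (visiting each vertex's neighbors in the order listed); mark gray on enter, black on exit:
scan gray
  pack gray
    merge gray
      deploy gray
        build gray
          render gray
          render black
        build black
        sign gray
          test gray
            test→merge: merge is gray → back edge
First back edge: test → merge.

test→merge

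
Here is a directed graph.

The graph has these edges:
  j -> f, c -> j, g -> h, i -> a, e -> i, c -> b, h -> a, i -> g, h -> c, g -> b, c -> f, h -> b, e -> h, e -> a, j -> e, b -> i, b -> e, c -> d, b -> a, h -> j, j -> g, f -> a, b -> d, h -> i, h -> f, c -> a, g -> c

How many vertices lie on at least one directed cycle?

7

A vertex is on a directed cycle iff it belongs to a strongly connected component of size ≥ 2 (or has a self-loop).
The vertices on cycles are {b, c, e, g, h, i, j} — 7 in total.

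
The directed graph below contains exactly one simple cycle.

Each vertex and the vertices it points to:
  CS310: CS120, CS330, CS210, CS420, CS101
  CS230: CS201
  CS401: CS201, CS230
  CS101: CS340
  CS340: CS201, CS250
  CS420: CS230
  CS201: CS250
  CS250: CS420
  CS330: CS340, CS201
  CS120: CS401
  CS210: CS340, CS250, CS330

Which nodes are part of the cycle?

DFS with gray/black marking from CS420:
CS420 gray
  CS230 gray
    CS201 gray
      CS250 gray
        CS250→CS420: CS420 is gray → back edge
Back edge closes the cycle CS420 → CS230 → CS201 → CS250 → CS420; its vertices are {CS201, CS230, CS250, CS420}.

CS201, CS230, CS250, CS420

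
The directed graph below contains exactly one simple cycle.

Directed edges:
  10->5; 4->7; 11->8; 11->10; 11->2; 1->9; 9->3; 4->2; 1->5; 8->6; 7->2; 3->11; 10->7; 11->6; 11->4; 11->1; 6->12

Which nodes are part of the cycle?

1, 3, 9, 11

DFS with gray/black marking from 11:
11 gray
  2 gray
  2 black
  1 gray
    9 gray
      3 gray
        3→11: 11 is gray → back edge
Back edge closes the cycle 11 → 1 → 9 → 3 → 11; its vertices are {1, 3, 9, 11}.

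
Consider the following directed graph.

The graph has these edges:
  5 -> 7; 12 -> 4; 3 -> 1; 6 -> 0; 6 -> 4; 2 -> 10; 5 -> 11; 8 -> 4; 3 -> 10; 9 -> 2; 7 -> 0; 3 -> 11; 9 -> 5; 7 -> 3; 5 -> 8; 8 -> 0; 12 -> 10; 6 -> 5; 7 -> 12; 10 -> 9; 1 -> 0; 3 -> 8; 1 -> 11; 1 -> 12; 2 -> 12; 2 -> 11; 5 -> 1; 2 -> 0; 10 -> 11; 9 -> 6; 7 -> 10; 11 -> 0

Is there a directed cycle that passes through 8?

No

8 lies on a cycle iff there is a path from 8 back to itself.
Exploring from 8, it never reaches itself; equivalently, its strongly connected component is a singleton.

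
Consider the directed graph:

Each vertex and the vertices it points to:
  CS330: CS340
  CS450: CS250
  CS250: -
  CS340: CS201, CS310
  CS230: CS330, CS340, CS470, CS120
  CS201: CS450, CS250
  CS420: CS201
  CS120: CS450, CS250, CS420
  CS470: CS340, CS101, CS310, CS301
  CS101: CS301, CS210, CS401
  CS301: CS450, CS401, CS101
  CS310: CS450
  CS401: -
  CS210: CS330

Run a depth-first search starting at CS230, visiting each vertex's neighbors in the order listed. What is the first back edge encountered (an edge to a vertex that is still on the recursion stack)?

DFS from CS230 (visiting each vertex's neighbors in the order listed); mark gray on enter, black on exit:
CS230 gray
  CS330 gray
    CS340 gray
      CS201 gray
        CS450 gray
          CS250 gray
          CS250 black
        CS450 black
        CS201→CS250: CS250 black — skip
      CS201 black
      CS310 gray
        CS310→CS450: CS450 black — skip
      CS310 black
    CS340 black
  CS330 black
  CS230→CS340: CS340 black — skip
  CS470 gray
    CS470→CS340: CS340 black — skip
    CS101 gray
      CS301 gray
        CS301→CS450: CS450 black — skip
        CS401 gray
        CS401 black
        CS301→CS101: CS101 is gray → back edge
First back edge: CS301 → CS101.

CS301->CS101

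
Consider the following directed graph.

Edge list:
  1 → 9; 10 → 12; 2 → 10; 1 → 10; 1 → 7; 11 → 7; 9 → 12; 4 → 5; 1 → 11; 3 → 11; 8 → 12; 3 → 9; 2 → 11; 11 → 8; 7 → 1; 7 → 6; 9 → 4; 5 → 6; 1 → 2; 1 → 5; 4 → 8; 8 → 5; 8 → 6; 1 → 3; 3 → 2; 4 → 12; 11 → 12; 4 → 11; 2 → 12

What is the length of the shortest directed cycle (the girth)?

For each vertex v, BFS finds the shortest path from v back to v.
The shortest such closed walk is 1 → 7 → 1, length 2.

2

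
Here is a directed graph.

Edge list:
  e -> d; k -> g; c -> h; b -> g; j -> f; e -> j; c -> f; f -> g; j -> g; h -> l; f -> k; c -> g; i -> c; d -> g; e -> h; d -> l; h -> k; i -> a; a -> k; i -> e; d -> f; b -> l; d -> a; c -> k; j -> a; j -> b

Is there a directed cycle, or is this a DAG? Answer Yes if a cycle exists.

No

DFS with white/gray/black marking, starting from e:
e gray
  h gray
    k gray
      g gray
      g black
    k black
    l gray
    l black
  h black
  d gray
    f gray
      f→g: g black — skip
      f→k: k black — skip
    f black
    d→l: l black — skip
    a gray
      a→k: k black — skip
    a black
    d→g: g black — skip
  d black
  j gray
    j→g: g black — skip
    j→f: f black — skip
    b gray
      b→l: l black — skip
      b→g: g black — skip
    b black
    j→a: a black — skip
  j black
e black
i gray
  i→e: e black — skip
  i→a: a black — skip
  c gray
    c→k: k black — skip
    c→g: g black — skip
    c→f: f black — skip
    c→h: h black — skip
  c black
i black
Every edge goes to a white or black vertex — no back edge, so the graph is acyclic.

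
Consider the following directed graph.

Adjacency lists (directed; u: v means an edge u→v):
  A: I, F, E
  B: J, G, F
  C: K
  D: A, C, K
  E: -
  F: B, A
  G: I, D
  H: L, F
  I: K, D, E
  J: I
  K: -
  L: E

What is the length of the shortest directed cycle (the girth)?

2

For each vertex v, BFS finds the shortest path from v back to v.
The shortest such closed walk is F → B → F, length 2.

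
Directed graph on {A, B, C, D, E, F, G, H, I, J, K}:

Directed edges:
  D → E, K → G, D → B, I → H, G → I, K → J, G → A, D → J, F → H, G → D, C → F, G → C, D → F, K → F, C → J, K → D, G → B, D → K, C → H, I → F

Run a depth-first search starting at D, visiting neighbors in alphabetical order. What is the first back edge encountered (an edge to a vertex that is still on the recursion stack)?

K->D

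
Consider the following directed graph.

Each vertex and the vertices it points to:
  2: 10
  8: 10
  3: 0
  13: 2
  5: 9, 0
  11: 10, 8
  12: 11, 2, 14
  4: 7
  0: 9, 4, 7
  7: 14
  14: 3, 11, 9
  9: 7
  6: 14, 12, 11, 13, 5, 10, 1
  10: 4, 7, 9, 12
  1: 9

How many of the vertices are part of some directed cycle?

11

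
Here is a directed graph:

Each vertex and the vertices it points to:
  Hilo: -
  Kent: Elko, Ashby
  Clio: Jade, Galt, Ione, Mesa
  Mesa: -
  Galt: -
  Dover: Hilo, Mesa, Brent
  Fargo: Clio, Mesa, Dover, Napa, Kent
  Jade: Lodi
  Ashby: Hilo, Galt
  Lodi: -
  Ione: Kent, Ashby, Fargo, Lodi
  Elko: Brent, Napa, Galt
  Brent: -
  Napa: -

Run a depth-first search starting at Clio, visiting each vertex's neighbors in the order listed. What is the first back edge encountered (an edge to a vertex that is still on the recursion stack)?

DFS from Clio (visiting each vertex's neighbors in the order listed); mark gray on enter, black on exit:
Clio gray
  Jade gray
    Lodi gray
    Lodi black
  Jade black
  Galt gray
  Galt black
  Ione gray
    Kent gray
      Elko gray
        Brent gray
        Brent black
        Napa gray
        Napa black
        Elko→Galt: Galt black — skip
      Elko black
      Ashby gray
        Hilo gray
        Hilo black
        Ashby→Galt: Galt black — skip
      Ashby black
    Kent black
    Ione→Ashby: Ashby black — skip
    Fargo gray
      Fargo→Clio: Clio is gray → back edge
First back edge: Fargo → Clio.

Fargo->Clio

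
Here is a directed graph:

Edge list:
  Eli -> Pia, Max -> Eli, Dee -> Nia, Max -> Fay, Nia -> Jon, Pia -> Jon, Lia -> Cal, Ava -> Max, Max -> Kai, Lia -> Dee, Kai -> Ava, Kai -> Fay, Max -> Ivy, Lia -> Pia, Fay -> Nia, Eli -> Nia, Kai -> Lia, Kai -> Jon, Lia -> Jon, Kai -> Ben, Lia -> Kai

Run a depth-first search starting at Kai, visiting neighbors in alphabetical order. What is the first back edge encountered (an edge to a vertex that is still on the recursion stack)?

Max→Kai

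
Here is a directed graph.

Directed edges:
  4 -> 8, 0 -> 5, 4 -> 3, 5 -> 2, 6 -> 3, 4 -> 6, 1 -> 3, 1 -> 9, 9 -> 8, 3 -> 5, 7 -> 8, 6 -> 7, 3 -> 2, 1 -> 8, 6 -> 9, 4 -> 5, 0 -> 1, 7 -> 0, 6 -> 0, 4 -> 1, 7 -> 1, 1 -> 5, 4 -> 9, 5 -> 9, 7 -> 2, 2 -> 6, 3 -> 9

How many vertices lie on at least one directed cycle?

A vertex is on a directed cycle iff it belongs to a strongly connected component of size ≥ 2 (or has a self-loop).
The vertices on cycles are {0, 1, 2, 3, 5, 6, 7} — 7 in total.

7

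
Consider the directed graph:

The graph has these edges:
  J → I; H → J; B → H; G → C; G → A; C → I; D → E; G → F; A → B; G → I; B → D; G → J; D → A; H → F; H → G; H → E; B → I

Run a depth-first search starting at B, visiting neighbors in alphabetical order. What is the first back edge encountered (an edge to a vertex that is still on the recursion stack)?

DFS from B (visiting neighbors in alphabetical order); mark gray on enter, black on exit:
B gray
  D gray
    A gray
      A→B: B is gray → back edge
First back edge: A → B.

A->B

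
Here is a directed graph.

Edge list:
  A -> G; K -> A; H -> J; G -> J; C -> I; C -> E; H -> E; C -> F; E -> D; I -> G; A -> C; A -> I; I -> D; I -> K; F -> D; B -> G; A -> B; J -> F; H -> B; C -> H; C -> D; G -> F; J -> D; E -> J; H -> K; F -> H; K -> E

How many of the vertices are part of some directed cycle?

A vertex is on a directed cycle iff it belongs to a strongly connected component of size ≥ 2 (or has a self-loop).
The vertices on cycles are {A, B, C, E, F, G, H, I, J, K} — 10 in total.

10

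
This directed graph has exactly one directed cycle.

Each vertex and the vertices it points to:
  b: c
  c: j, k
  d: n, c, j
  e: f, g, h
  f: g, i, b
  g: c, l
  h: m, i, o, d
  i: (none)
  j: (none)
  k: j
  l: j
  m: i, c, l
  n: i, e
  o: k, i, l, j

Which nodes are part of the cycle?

d, e, h, n

DFS with gray/black marking from e:
e gray
  f gray
    g gray
      c gray
        j gray
        j black
        k gray
          k→j: j black — skip
        k black
      c black
      l gray
        l→j: j black — skip
      l black
    g black
    i gray
    i black
    b gray
      b→c: c black — skip
    b black
  f black
  e→g: g black — skip
  h gray
    m gray
      m→i: i black — skip
      m→c: c black — skip
      m→l: l black — skip
    m black
    h→i: i black — skip
    o gray
      o→k: k black — skip
      o→i: i black — skip
      o→l: l black — skip
      o→j: j black — skip
    o black
    d gray
      n gray
        n→i: i black — skip
        n→e: e is gray → back edge
Back edge closes the cycle e → h → d → n → e; its vertices are {d, e, h, n}.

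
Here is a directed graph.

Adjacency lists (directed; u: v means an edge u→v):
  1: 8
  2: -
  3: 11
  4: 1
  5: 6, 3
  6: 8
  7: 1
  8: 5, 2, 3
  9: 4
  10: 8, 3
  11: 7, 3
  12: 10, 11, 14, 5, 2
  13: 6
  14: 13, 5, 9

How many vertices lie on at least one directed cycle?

7

A vertex is on a directed cycle iff it belongs to a strongly connected component of size ≥ 2 (or has a self-loop).
The vertices on cycles are {1, 3, 5, 6, 7, 8, 11} — 7 in total.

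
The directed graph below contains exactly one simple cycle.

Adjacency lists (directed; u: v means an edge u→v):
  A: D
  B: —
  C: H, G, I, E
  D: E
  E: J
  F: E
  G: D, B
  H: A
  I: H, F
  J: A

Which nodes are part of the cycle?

DFS with gray/black marking from D:
D gray
  E gray
    J gray
      A gray
        A→D: D is gray → back edge
Back edge closes the cycle D → E → J → A → D; its vertices are {A, D, E, J}.

A, D, E, J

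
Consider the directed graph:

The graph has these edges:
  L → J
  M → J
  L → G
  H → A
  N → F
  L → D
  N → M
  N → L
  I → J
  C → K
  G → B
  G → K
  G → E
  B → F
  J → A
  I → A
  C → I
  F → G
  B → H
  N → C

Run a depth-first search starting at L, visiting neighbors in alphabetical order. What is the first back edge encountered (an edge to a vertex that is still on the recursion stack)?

DFS from L (visiting neighbors in alphabetical order); mark gray on enter, black on exit:
L gray
  D gray
  D black
  G gray
    B gray
      F gray
        F→G: G is gray → back edge
First back edge: F → G.

F→G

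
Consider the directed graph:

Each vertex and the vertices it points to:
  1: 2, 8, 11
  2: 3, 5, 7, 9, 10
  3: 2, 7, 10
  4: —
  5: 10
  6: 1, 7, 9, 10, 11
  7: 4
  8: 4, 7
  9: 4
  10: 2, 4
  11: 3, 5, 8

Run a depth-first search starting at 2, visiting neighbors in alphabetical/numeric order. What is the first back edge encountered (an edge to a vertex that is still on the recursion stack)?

DFS from 2 (visiting neighbors in alphabetical/numeric order); mark gray on enter, black on exit:
2 gray
  3 gray
    3→2: 2 is gray → back edge
First back edge: 3 → 2.

3→2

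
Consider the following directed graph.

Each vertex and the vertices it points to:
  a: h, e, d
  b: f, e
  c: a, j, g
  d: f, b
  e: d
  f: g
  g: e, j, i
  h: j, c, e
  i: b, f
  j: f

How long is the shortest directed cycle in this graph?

3

For each vertex v, BFS finds the shortest path from v back to v.
The shortest such closed walk is h → c → a → h, length 3.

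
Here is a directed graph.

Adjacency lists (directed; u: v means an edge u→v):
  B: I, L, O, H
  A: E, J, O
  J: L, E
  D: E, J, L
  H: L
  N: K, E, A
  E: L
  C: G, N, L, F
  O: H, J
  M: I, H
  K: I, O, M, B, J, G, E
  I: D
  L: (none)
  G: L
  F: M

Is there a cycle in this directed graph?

DFS with white/gray/black marking, starting from H:
H gray
  L gray
  L black
H black
B gray
  I gray
    D gray
      E gray
        E→L: L black — skip
      E black
      J gray
        J→L: L black — skip
        J→E: E black — skip
      J black
      D→L: L black — skip
    D black
  I black
  B→L: L black — skip
  O gray
    O→H: H black — skip
    O→J: J black — skip
  O black
  B→H: H black — skip
B black
A gray
  A→E: E black — skip
  A→J: J black — skip
  A→O: O black — skip
A black
N gray
  K gray
    K→I: I black — skip
    K→O: O black — skip
    M gray
      M→I: I black — skip
      M→H: H black — skip
    M black
    K→B: B black — skip
    K→J: J black — skip
    G gray
      G→L: L black — skip
    G black
    K→E: E black — skip
  K black
  N→E: E black — skip
  N→A: A black — skip
N black
C gray
  C→G: G black — skip
  C→N: N black — skip
  C→L: L black — skip
  F gray
    F→M: M black — skip
  F black
C black
Every edge goes to a white or black vertex — no back edge, so the graph is acyclic.

No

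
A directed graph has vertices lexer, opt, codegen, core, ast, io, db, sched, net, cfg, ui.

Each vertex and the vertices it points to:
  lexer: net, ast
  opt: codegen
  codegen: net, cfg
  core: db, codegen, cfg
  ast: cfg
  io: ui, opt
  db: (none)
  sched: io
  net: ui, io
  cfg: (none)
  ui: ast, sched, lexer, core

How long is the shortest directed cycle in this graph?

For each vertex v, BFS finds the shortest path from v back to v.
The shortest such closed walk is net → ui → lexer → net, length 3.

3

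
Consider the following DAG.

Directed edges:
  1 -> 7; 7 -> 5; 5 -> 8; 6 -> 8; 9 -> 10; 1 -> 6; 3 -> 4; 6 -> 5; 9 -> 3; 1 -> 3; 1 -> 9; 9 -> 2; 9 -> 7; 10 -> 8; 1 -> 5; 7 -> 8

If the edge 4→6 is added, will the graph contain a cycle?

Adding 4→6 creates a cycle iff 6 can already reach 4.
Explore from 6: no path reaches 4. The graph stays acyclic.

No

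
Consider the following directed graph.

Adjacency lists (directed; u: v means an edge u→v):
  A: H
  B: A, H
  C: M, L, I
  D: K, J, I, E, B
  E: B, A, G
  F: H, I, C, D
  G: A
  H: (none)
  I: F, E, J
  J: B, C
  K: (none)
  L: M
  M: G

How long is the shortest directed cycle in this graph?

For each vertex v, BFS finds the shortest path from v back to v.
The shortest such closed walk is I → F → I, length 2.

2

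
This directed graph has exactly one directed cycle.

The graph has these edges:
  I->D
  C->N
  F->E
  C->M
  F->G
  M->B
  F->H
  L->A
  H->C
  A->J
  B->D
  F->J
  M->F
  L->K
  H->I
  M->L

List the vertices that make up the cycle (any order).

C, F, H, M

DFS with gray/black marking from C:
C gray
  N gray
  N black
  M gray
    B gray
      D gray
      D black
    B black
    F gray
      J gray
      J black
      H gray
        I gray
          I→D: D black — skip
        I black
        H→C: C is gray → back edge
Back edge closes the cycle C → M → F → H → C; its vertices are {C, F, H, M}.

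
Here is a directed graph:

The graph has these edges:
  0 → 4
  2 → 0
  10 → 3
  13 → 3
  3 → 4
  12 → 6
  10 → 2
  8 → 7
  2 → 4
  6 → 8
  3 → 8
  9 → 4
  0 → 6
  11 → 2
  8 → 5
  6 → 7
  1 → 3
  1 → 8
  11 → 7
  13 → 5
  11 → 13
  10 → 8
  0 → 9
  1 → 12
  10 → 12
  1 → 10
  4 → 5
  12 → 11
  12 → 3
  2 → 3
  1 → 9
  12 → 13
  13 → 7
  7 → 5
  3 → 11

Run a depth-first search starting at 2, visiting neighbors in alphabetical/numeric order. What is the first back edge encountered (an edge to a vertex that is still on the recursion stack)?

DFS from 2 (visiting neighbors in alphabetical/numeric order); mark gray on enter, black on exit:
2 gray
  0 gray
    4 gray
      5 gray
      5 black
    4 black
    6 gray
      7 gray
        7→5: 5 black — skip
      7 black
      8 gray
        8→5: 5 black — skip
        8→7: 7 black — skip
      8 black
    6 black
    9 gray
      9→4: 4 black — skip
    9 black
  0 black
  3 gray
    3→4: 4 black — skip
    3→8: 8 black — skip
    11 gray
      11→2: 2 is gray → back edge
First back edge: 11 → 2.

11->2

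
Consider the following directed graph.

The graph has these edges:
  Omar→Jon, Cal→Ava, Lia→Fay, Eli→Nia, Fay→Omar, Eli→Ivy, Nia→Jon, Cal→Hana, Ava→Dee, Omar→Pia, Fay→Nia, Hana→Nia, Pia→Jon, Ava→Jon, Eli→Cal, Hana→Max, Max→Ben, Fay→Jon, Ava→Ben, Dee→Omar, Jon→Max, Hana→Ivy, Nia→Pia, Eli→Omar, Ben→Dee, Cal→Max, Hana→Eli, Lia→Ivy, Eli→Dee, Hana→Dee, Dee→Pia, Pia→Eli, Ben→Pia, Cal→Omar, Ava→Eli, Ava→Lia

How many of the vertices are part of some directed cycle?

A vertex is on a directed cycle iff it belongs to a strongly connected component of size ≥ 2 (or has a self-loop).
The vertices on cycles are {Ava, Ben, Cal, Dee, Eli, Fay, Jon, Lia, Max, Nia, Pia, Hana, Omar} — 13 in total.

13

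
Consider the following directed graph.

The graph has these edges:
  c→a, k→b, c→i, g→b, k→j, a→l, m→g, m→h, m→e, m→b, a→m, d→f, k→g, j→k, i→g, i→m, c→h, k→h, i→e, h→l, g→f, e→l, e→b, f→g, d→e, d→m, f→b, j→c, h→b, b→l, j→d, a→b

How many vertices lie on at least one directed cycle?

4

A vertex is on a directed cycle iff it belongs to a strongly connected component of size ≥ 2 (or has a self-loop).
The vertices on cycles are {f, g, j, k} — 4 in total.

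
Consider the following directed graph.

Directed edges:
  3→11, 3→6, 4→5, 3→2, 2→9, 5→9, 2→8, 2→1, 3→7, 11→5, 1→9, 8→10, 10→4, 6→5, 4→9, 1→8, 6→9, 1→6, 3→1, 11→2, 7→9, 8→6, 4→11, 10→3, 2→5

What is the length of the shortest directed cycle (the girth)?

For each vertex v, BFS finds the shortest path from v back to v.
The shortest such closed walk is 8 → 10 → 3 → 1 → 8, length 4.

4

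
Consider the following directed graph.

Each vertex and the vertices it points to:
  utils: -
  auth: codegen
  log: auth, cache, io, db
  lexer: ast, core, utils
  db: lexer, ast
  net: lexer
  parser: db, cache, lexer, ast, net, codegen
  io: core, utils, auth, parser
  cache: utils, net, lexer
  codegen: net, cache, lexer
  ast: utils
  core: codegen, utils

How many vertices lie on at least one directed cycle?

5

A vertex is on a directed cycle iff it belongs to a strongly connected component of size ≥ 2 (or has a self-loop).
The vertices on cycles are {net, core, cache, lexer, codegen} — 5 in total.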